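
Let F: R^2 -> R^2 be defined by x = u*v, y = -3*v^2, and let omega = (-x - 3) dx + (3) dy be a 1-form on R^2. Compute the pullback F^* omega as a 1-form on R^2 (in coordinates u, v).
F^* omega = (v*(-u*v - 3)) du + (-u^2*v - 3*u - 18*v) dv

Using F^*(f dg) = (f ∘ F) d(g ∘ F), substitute each coordinate x_i by F_i(u, v) in f_i, and replace dx_i by d F_i = (∂F_i/∂u) du + (∂F_i/∂v) dv.
  For the x component: f_1(F) = -u*v - 3; d F_1 = (v) du + (u) dv
  For the y component: f_2(F) = 3; d F_2 = (0) du + (-6*v) dv
Combining and collecting du, dv coefficients:
  coeff of du: v*(-u*v - 3)
  coeff of dv: -u^2*v - 3*u - 18*v
F^* omega = (v*(-u*v - 3)) du + (-u^2*v - 3*u - 18*v) dv.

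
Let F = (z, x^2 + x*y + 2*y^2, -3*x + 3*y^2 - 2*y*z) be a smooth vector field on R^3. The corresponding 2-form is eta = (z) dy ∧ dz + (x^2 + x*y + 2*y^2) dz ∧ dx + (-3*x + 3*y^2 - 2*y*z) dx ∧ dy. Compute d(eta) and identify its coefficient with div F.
d(eta) = (x + 2*y) dx ∧ dy ∧ dz; div F = x + 2*y

For a 2-form in R^3 of the form above, applying d gives a 3-form with coefficient ∂P/∂x + ∂Q/∂y + ∂R/∂z:
  ∂P/∂x = 0
  ∂Q/∂y = x + 4*y
  ∂R/∂z = -2*y
Sum = x + 2*y, which is exactly div F.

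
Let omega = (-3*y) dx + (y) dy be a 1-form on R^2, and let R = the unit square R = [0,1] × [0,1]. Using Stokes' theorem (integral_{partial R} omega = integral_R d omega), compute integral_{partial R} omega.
integral_(partial R) omega = 3

Stokes: integral_partial_R omega = integral_R d omega with d omega = (∂Q/∂x - ∂P/∂y) dx ∧ dy.
  ∂Q/∂x = 0
  ∂P/∂y = -3
  integrand = ∂Q/∂x - ∂P/∂y = 3.
Integrating over R: integral_0^1 integral_0^1 (3) dx dy = 3.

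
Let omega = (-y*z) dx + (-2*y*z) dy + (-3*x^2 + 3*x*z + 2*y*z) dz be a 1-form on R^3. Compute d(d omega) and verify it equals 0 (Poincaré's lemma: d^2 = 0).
d(d omega) = 0

Step 1: d omega = sum_{i<j} (∂f_j/∂x_i - ∂f_i/∂x_j) dx_i ∧ dx_j:
  coeff of dx ∧ dy: z
  coeff of dx ∧ dz: -6*x + y + 3*z
  coeff of dy ∧ dz: 2*y + 2*z
Step 2: Apply d again to each 2-form coefficient. The only possible 3-form in R^3 is dx ∧ dy ∧ dz, with coefficient
  ∂(coeff of dy∧dz)/∂x - ∂(coeff of dx∧dz)/∂y + ∂(coeff of dx∧dy)/∂z
  = ∂/∂x (2*y + 2*z) - ∂/∂y (-6*x + y + 3*z) + ∂/∂z (z).
Each of these terms simplifies to sums of mixed partials that cancel in pairs. The result is 0 (by equality of mixed partials for smooth functions — Schwarz / Clairaut).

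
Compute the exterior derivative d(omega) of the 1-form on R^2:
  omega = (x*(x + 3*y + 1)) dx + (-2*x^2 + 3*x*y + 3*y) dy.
d(omega) = (-7*x + 3*y) dx ∧ dy

For a 1-form omega = sum_i f_i dx_i, the exterior derivative is
  d(omega) = sum_{i < j} (∂f_j/∂x_i - ∂f_i/∂x_j) dx_i ∧ dx_j.
  coefficient of dx ∧ dy: ∂f_2/∂x - ∂f_1/∂y = ∂(-2*x^2 + 3*x*y + 3*y)/∂x - ∂(x*(x + 3*y + 1))/∂y = -7*x + 3*y
Assembling: d(omega) = (-7*x + 3*y) dx ∧ dy.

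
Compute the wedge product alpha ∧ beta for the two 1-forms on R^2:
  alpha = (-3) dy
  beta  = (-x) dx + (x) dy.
alpha ∧ beta = (-3*x) dx ∧ dy

Distribute the wedge, using dx_i ∧ dx_j = -dx_j ∧ dx_i and dx_i ∧ dx_i = 0. For each pair (i, j) with i < j, the coefficient of dx_i ∧ dx_j in alpha ∧ beta is (alpha_i * beta_j - alpha_j * beta_i). Collecting: alpha ∧ beta = (-3*x) dx ∧ dy.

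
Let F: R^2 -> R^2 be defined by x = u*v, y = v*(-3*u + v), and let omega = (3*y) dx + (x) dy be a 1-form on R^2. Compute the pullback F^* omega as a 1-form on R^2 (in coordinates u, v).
F^* omega = (3*v^2*(-4*u + v)) du + (u*v*(-12*u + 5*v)) dv

Using F^*(f dg) = (f ∘ F) d(g ∘ F), substitute each coordinate x_i by F_i(u, v) in f_i, and replace dx_i by d F_i = (∂F_i/∂u) du + (∂F_i/∂v) dv.
  For the x component: f_1(F) = 3*v*(-3*u + v); d F_1 = (v) du + (u) dv
  For the y component: f_2(F) = u*v; d F_2 = (-3*v) du + (-3*u + 2*v) dv
Combining and collecting du, dv coefficients:
  coeff of du: 3*v^2*(-4*u + v)
  coeff of dv: u*v*(-12*u + 5*v)
F^* omega = (3*v^2*(-4*u + v)) du + (u*v*(-12*u + 5*v)) dv.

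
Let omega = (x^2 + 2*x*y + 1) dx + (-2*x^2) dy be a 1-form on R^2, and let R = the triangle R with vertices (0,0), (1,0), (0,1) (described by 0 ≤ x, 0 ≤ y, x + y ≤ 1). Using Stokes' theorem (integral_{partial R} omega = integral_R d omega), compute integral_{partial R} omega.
integral_(partial R) omega = -1

Stokes: integral_partial_R omega = integral_R d omega with d omega = (∂Q/∂x - ∂P/∂y) dx ∧ dy.
  ∂Q/∂x = -4*x
  ∂P/∂y = 2*x
  integrand = ∂Q/∂x - ∂P/∂y = -6*x.
Integrating over R: integral_0^1 integral_0^{1-x} (-6*x) dy dx = -1.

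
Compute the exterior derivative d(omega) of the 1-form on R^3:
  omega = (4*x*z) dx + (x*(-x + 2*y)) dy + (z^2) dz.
d(omega) = (-2*x + 2*y) dx ∧ dy + (-4*x) dx ∧ dz

For a 1-form omega = sum_i f_i dx_i, the exterior derivative is
  d(omega) = sum_{i < j} (∂f_j/∂x_i - ∂f_i/∂x_j) dx_i ∧ dx_j.
  coefficient of dx ∧ dy: ∂f_2/∂x - ∂f_1/∂y = ∂(x*(-x + 2*y))/∂x - ∂(4*x*z)/∂y = -2*x + 2*y
  coefficient of dx ∧ dz: ∂f_3/∂x - ∂f_1/∂z = ∂(z^2)/∂x - ∂(4*x*z)/∂z = -4*x
Assembling: d(omega) = (-2*x + 2*y) dx ∧ dy + (-4*x) dx ∧ dz.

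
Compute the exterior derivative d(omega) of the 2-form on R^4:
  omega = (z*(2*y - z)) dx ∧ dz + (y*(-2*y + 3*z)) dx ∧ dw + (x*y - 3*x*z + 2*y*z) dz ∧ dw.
d(omega) = (-2*z) dx ∧ dy ∧ dz + (4*y - 3*z) dx ∧ dy ∧ dw + (-2*y - 3*z) dx ∧ dz ∧ dw + (x + 2*z) dy ∧ dz ∧ dw

For a 2-form omega = sum_{i<j} g_{ij} dx_i ∧ dx_j, the exterior derivative is
  d(omega) = sum_{i<j} d(g_{ij}) ∧ dx_i ∧ dx_j = sum_{i<j, k} (∂g_{ij}/∂x_k) dx_k ∧ dx_i ∧ dx_j.
Expand each term, using dx_k ∧ dx_i ∧ dx_j = sgn(permutation) dx_{(a)} ∧ dx_{(b)} ∧ dx_{(c)} with (a < b < c) sorted:
  d(z*(2*y - z)) includes (∂/∂y)(z*(2*y - z)) dy = (2*z) dy, which multiplied by dx ∧ dz gives (-2*z) dx ∧ dy ∧ dz
  d(y*(-2*y + 3*z)) includes (∂/∂y)(y*(-2*y + 3*z)) dy = (-4*y + 3*z) dy, which multiplied by dx ∧ dw gives (4*y - 3*z) dx ∧ dy ∧ dw
  d(y*(-2*y + 3*z)) includes (∂/∂z)(y*(-2*y + 3*z)) dz = (3*y) dz, which multiplied by dx ∧ dw gives (-3*y) dx ∧ dz ∧ dw
  d(x*y - 3*x*z + 2*y*z) includes (∂/∂x)(x*y - 3*x*z + 2*y*z) dx = (y - 3*z) dx, which multiplied by dz ∧ dw gives (y - 3*z) dx ∧ dz ∧ dw
  d(x*y - 3*x*z + 2*y*z) includes (∂/∂y)(x*y - 3*x*z + 2*y*z) dy = (x + 2*z) dy, which multiplied by dz ∧ dw gives (x + 2*z) dy ∧ dz ∧ dw
Collecting like 3-forms: d(omega) = (-2*z) dx ∧ dy ∧ dz + (4*y - 3*z) dx ∧ dy ∧ dw + (-2*y - 3*z) dx ∧ dz ∧ dw + (x + 2*z) dy ∧ dz ∧ dw.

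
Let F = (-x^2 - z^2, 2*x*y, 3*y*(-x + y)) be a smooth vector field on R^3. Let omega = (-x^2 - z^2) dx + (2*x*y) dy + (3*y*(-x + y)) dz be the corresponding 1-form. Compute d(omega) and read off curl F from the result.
d(omega) = (-3*x + 6*y) dy ∧ dz + (3*y - 2*z) dz ∧ dx + (2*y) dx ∧ dy; curl F = (-3*x + 6*y, 3*y - 2*z, 2*y)

d omega = sum_{i<j} (∂f_j/∂x_i - ∂f_i/∂x_j) dx_i ∧ dx_j. Under the identification (dy ∧ dz, dz ∧ dx, dx ∧ dy) ↔ (e_x, e_y, e_z), the coefficients are exactly the components of curl F. Compute:
  ∂R/∂y - ∂Q/∂z = (-3*x + 6*y) - (0) = -3*x + 6*y
  ∂P/∂z - ∂R/∂x = (-2*z) - (-3*y) = 3*y - 2*z
  ∂Q/∂x - ∂P/∂y = (2*y) - (0) = 2*y.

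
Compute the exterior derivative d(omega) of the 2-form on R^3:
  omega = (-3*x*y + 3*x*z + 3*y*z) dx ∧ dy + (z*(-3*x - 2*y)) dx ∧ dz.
d(omega) = (3*x + 3*y + 2*z) dx ∧ dy ∧ dz

For a 2-form omega = sum_{i<j} g_{ij} dx_i ∧ dx_j, the exterior derivative is
  d(omega) = sum_{i<j} d(g_{ij}) ∧ dx_i ∧ dx_j = sum_{i<j, k} (∂g_{ij}/∂x_k) dx_k ∧ dx_i ∧ dx_j.
Expand each term, using dx_k ∧ dx_i ∧ dx_j = sgn(permutation) dx_{(a)} ∧ dx_{(b)} ∧ dx_{(c)} with (a < b < c) sorted:
  d(-3*x*y + 3*x*z + 3*y*z) includes (∂/∂z)(-3*x*y + 3*x*z + 3*y*z) dz = (3*x + 3*y) dz, which multiplied by dx ∧ dy gives (3*x + 3*y) dx ∧ dy ∧ dz
  d(z*(-3*x - 2*y)) includes (∂/∂y)(z*(-3*x - 2*y)) dy = (-2*z) dy, which multiplied by dx ∧ dz gives (2*z) dx ∧ dy ∧ dz
Collecting like 3-forms: d(omega) = (3*x + 3*y + 2*z) dx ∧ dy ∧ dz.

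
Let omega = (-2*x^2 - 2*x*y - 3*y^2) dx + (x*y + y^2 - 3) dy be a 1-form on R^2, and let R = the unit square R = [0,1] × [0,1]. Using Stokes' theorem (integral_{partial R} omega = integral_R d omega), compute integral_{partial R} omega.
integral_(partial R) omega = 9/2

Stokes: integral_partial_R omega = integral_R d omega with d omega = (∂Q/∂x - ∂P/∂y) dx ∧ dy.
  ∂Q/∂x = y
  ∂P/∂y = -2*x - 6*y
  integrand = ∂Q/∂x - ∂P/∂y = 2*x + 7*y.
Integrating over R: integral_0^1 integral_0^1 (2*x + 7*y) dx dy = 9/2.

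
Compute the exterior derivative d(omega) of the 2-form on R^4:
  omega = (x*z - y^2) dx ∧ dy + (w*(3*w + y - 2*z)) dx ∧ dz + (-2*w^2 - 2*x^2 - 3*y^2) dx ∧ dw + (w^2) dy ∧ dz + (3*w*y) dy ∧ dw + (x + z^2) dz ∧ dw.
d(omega) = (-w + x) dx ∧ dy ∧ dz + (6*w + y - 2*z + 1) dx ∧ dz ∧ dw + (6*y) dx ∧ dy ∧ dw + (2*w) dy ∧ dz ∧ dw

For a 2-form omega = sum_{i<j} g_{ij} dx_i ∧ dx_j, the exterior derivative is
  d(omega) = sum_{i<j} d(g_{ij}) ∧ dx_i ∧ dx_j = sum_{i<j, k} (∂g_{ij}/∂x_k) dx_k ∧ dx_i ∧ dx_j.
Expand each term, using dx_k ∧ dx_i ∧ dx_j = sgn(permutation) dx_{(a)} ∧ dx_{(b)} ∧ dx_{(c)} with (a < b < c) sorted:
  d(x*z - y^2) includes (∂/∂z)(x*z - y^2) dz = (x) dz, which multiplied by dx ∧ dy gives (x) dx ∧ dy ∧ dz
  d(w*(3*w + y - 2*z)) includes (∂/∂y)(w*(3*w + y - 2*z)) dy = (w) dy, which multiplied by dx ∧ dz gives (-w) dx ∧ dy ∧ dz
  d(w*(3*w + y - 2*z)) includes (∂/∂w)(w*(3*w + y - 2*z)) dw = (6*w + y - 2*z) dw, which multiplied by dx ∧ dz gives (6*w + y - 2*z) dx ∧ dz ∧ dw
  d(-2*w^2 - 2*x^2 - 3*y^2) includes (∂/∂y)(-2*w^2 - 2*x^2 - 3*y^2) dy = (-6*y) dy, which multiplied by dx ∧ dw gives (6*y) dx ∧ dy ∧ dw
  d(w^2) includes (∂/∂w)(w^2) dw = (2*w) dw, which multiplied by dy ∧ dz gives (2*w) dy ∧ dz ∧ dw
  d(x + z^2) includes (∂/∂x)(x + z^2) dx = (1) dx, which multiplied by dz ∧ dw gives (1) dx ∧ dz ∧ dw
Collecting like 3-forms: d(omega) = (-w + x) dx ∧ dy ∧ dz + (6*w + y - 2*z + 1) dx ∧ dz ∧ dw + (6*y) dx ∧ dy ∧ dw + (2*w) dy ∧ dz ∧ dw.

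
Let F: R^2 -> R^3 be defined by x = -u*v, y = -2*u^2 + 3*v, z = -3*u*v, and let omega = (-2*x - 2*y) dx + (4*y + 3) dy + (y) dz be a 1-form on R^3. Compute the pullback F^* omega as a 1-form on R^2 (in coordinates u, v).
F^* omega = (32*u^3 + 2*u^2*v - 2*u*v^2 - 48*u*v - 12*u - 3*v^2) du + (2*u^3 - 2*u^2*v - 24*u^2 - 3*u*v + 36*v + 9) dv

Using F^*(f dg) = (f ∘ F) d(g ∘ F), substitute each coordinate x_i by F_i(u, v) in f_i, and replace dx_i by d F_i = (∂F_i/∂u) du + (∂F_i/∂v) dv.
  For the x component: f_1(F) = 4*u^2 + 2*u*v - 6*v; d F_1 = (-v) du + (-u) dv
  For the y component: f_2(F) = -8*u^2 + 12*v + 3; d F_2 = (-4*u) du + (3) dv
  For the z component: f_3(F) = -2*u^2 + 3*v; d F_3 = (-3*v) du + (-3*u) dv
Combining and collecting du, dv coefficients:
  coeff of du: 32*u^3 + 2*u^2*v - 2*u*v^2 - 48*u*v - 12*u - 3*v^2
  coeff of dv: 2*u^3 - 2*u^2*v - 24*u^2 - 3*u*v + 36*v + 9
F^* omega = (32*u^3 + 2*u^2*v - 2*u*v^2 - 48*u*v - 12*u - 3*v^2) du + (2*u^3 - 2*u^2*v - 24*u^2 - 3*u*v + 36*v + 9) dv.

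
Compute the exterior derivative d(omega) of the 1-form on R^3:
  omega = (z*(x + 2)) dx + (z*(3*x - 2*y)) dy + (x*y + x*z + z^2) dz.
d(omega) = (3*z) dx ∧ dy + (-x + y + z - 2) dx ∧ dz + (-2*x + 2*y) dy ∧ dz

For a 1-form omega = sum_i f_i dx_i, the exterior derivative is
  d(omega) = sum_{i < j} (∂f_j/∂x_i - ∂f_i/∂x_j) dx_i ∧ dx_j.
  coefficient of dx ∧ dy: ∂f_2/∂x - ∂f_1/∂y = ∂(z*(3*x - 2*y))/∂x - ∂(z*(x + 2))/∂y = 3*z
  coefficient of dx ∧ dz: ∂f_3/∂x - ∂f_1/∂z = ∂(x*y + x*z + z^2)/∂x - ∂(z*(x + 2))/∂z = -x + y + z - 2
  coefficient of dy ∧ dz: ∂f_3/∂y - ∂f_2/∂z = ∂(x*y + x*z + z^2)/∂y - ∂(z*(3*x - 2*y))/∂z = -2*x + 2*y
Assembling: d(omega) = (3*z) dx ∧ dy + (-x + y + z - 2) dx ∧ dz + (-2*x + 2*y) dy ∧ dz.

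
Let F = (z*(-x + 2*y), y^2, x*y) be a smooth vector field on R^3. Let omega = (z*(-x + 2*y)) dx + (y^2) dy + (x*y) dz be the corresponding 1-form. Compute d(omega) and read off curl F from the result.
d(omega) = (x) dy ∧ dz + (-x + y) dz ∧ dx + (-2*z) dx ∧ dy; curl F = (x, -x + y, -2*z)

d omega = sum_{i<j} (∂f_j/∂x_i - ∂f_i/∂x_j) dx_i ∧ dx_j. Under the identification (dy ∧ dz, dz ∧ dx, dx ∧ dy) ↔ (e_x, e_y, e_z), the coefficients are exactly the components of curl F. Compute:
  ∂R/∂y - ∂Q/∂z = (x) - (0) = x
  ∂P/∂z - ∂R/∂x = (-x + 2*y) - (y) = -x + y
  ∂Q/∂x - ∂P/∂y = (0) - (2*z) = -2*z.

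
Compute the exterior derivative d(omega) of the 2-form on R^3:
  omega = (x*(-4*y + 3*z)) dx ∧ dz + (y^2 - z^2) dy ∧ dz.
d(omega) = (4*x) dx ∧ dy ∧ dz

For a 2-form omega = sum_{i<j} g_{ij} dx_i ∧ dx_j, the exterior derivative is
  d(omega) = sum_{i<j} d(g_{ij}) ∧ dx_i ∧ dx_j = sum_{i<j, k} (∂g_{ij}/∂x_k) dx_k ∧ dx_i ∧ dx_j.
Expand each term, using dx_k ∧ dx_i ∧ dx_j = sgn(permutation) dx_{(a)} ∧ dx_{(b)} ∧ dx_{(c)} with (a < b < c) sorted:
  d(x*(-4*y + 3*z)) includes (∂/∂y)(x*(-4*y + 3*z)) dy = (-4*x) dy, which multiplied by dx ∧ dz gives (4*x) dx ∧ dy ∧ dz
Collecting like 3-forms: d(omega) = (4*x) dx ∧ dy ∧ dz.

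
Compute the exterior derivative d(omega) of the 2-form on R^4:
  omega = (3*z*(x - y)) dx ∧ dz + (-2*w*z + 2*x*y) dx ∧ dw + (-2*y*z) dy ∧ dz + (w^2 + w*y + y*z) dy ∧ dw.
d(omega) = (3*z) dx ∧ dy ∧ dz + (-2*x) dx ∧ dy ∧ dw + (2*w) dx ∧ dz ∧ dw + (-y) dy ∧ dz ∧ dw

For a 2-form omega = sum_{i<j} g_{ij} dx_i ∧ dx_j, the exterior derivative is
  d(omega) = sum_{i<j} d(g_{ij}) ∧ dx_i ∧ dx_j = sum_{i<j, k} (∂g_{ij}/∂x_k) dx_k ∧ dx_i ∧ dx_j.
Expand each term, using dx_k ∧ dx_i ∧ dx_j = sgn(permutation) dx_{(a)} ∧ dx_{(b)} ∧ dx_{(c)} with (a < b < c) sorted:
  d(3*z*(x - y)) includes (∂/∂y)(3*z*(x - y)) dy = (-3*z) dy, which multiplied by dx ∧ dz gives (3*z) dx ∧ dy ∧ dz
  d(-2*w*z + 2*x*y) includes (∂/∂y)(-2*w*z + 2*x*y) dy = (2*x) dy, which multiplied by dx ∧ dw gives (-2*x) dx ∧ dy ∧ dw
  d(-2*w*z + 2*x*y) includes (∂/∂z)(-2*w*z + 2*x*y) dz = (-2*w) dz, which multiplied by dx ∧ dw gives (2*w) dx ∧ dz ∧ dw
  d(w^2 + w*y + y*z) includes (∂/∂z)(w^2 + w*y + y*z) dz = (y) dz, which multiplied by dy ∧ dw gives (-y) dy ∧ dz ∧ dw
Collecting like 3-forms: d(omega) = (3*z) dx ∧ dy ∧ dz + (-2*x) dx ∧ dy ∧ dw + (2*w) dx ∧ dz ∧ dw + (-y) dy ∧ dz ∧ dw.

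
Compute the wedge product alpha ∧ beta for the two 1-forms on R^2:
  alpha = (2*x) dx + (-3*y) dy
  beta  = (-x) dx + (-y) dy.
alpha ∧ beta = (-5*x*y) dx ∧ dy

Distribute the wedge, using dx_i ∧ dx_j = -dx_j ∧ dx_i and dx_i ∧ dx_i = 0. For each pair (i, j) with i < j, the coefficient of dx_i ∧ dx_j in alpha ∧ beta is (alpha_i * beta_j - alpha_j * beta_i). Collecting: alpha ∧ beta = (-5*x*y) dx ∧ dy.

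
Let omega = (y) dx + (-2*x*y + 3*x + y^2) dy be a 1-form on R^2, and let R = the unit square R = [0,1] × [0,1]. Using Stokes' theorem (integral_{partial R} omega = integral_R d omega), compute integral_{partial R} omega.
integral_(partial R) omega = 1

Stokes: integral_partial_R omega = integral_R d omega with d omega = (∂Q/∂x - ∂P/∂y) dx ∧ dy.
  ∂Q/∂x = 3 - 2*y
  ∂P/∂y = 1
  integrand = ∂Q/∂x - ∂P/∂y = 2 - 2*y.
Integrating over R: integral_0^1 integral_0^1 (2 - 2*y) dx dy = 1.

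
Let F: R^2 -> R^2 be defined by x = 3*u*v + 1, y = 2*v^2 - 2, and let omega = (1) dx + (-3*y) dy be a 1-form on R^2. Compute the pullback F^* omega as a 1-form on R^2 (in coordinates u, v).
F^* omega = (3*v) du + (3*u - 24*v^3 + 24*v) dv

Using F^*(f dg) = (f ∘ F) d(g ∘ F), substitute each coordinate x_i by F_i(u, v) in f_i, and replace dx_i by d F_i = (∂F_i/∂u) du + (∂F_i/∂v) dv.
  For the x component: f_1(F) = 1; d F_1 = (3*v) du + (3*u) dv
  For the y component: f_2(F) = 6 - 6*v^2; d F_2 = (0) du + (4*v) dv
Combining and collecting du, dv coefficients:
  coeff of du: 3*v
  coeff of dv: 3*u - 24*v^3 + 24*v
F^* omega = (3*v) du + (3*u - 24*v^3 + 24*v) dv.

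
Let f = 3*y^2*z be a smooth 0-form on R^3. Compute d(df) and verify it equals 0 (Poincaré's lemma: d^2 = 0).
d(df) = 0

Step 1: df = sum_i (∂f/∂x_i) dx_i = (0) dx + (6*y*z) dy + (3*y^2) dz.
Step 2: Apply d again. Using the 1-form formula, the coefficient of dx ∧ dy in d(df) is ∂^2 f/∂x ∂y - ∂^2 f/∂y ∂x = (0) - (0) = 0 (equality of mixed partials for smooth f).
Similarly for dx ∧ dz and dy ∧ dz — all coefficients vanish. So d(df) = 0.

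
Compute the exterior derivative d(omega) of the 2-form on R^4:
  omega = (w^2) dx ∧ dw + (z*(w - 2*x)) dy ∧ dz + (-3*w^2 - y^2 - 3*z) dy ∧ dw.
d(omega) = (-2*z) dx ∧ dy ∧ dz + (z + 3) dy ∧ dz ∧ dw

For a 2-form omega = sum_{i<j} g_{ij} dx_i ∧ dx_j, the exterior derivative is
  d(omega) = sum_{i<j} d(g_{ij}) ∧ dx_i ∧ dx_j = sum_{i<j, k} (∂g_{ij}/∂x_k) dx_k ∧ dx_i ∧ dx_j.
Expand each term, using dx_k ∧ dx_i ∧ dx_j = sgn(permutation) dx_{(a)} ∧ dx_{(b)} ∧ dx_{(c)} with (a < b < c) sorted:
  d(z*(w - 2*x)) includes (∂/∂x)(z*(w - 2*x)) dx = (-2*z) dx, which multiplied by dy ∧ dz gives (-2*z) dx ∧ dy ∧ dz
  d(z*(w - 2*x)) includes (∂/∂w)(z*(w - 2*x)) dw = (z) dw, which multiplied by dy ∧ dz gives (z) dy ∧ dz ∧ dw
  d(-3*w^2 - y^2 - 3*z) includes (∂/∂z)(-3*w^2 - y^2 - 3*z) dz = (-3) dz, which multiplied by dy ∧ dw gives (3) dy ∧ dz ∧ dw
Collecting like 3-forms: d(omega) = (-2*z) dx ∧ dy ∧ dz + (z + 3) dy ∧ dz ∧ dw.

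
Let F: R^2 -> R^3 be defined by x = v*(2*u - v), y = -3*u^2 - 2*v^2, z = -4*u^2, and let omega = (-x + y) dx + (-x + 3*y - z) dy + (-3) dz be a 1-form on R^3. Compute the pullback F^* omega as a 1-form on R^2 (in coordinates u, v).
F^* omega = (30*u^3 + 6*u^2*v + 26*u*v^2 + 24*u - 2*v^3) du + (-6*u^3 + 22*u^2*v + 10*u*v^2 + 22*v^3) dv

Using F^*(f dg) = (f ∘ F) d(g ∘ F), substitute each coordinate x_i by F_i(u, v) in f_i, and replace dx_i by d F_i = (∂F_i/∂u) du + (∂F_i/∂v) dv.
  For the x component: f_1(F) = -3*u^2 - 2*u*v - v^2; d F_1 = (2*v) du + (2*u - 2*v) dv
  For the y component: f_2(F) = -5*u^2 - 2*u*v - 5*v^2; d F_2 = (-6*u) du + (-4*v) dv
  For the z component: f_3(F) = -3; d F_3 = (-8*u) du + (0) dv
Combining and collecting du, dv coefficients:
  coeff of du: 30*u^3 + 6*u^2*v + 26*u*v^2 + 24*u - 2*v^3
  coeff of dv: -6*u^3 + 22*u^2*v + 10*u*v^2 + 22*v^3
F^* omega = (30*u^3 + 6*u^2*v + 26*u*v^2 + 24*u - 2*v^3) du + (-6*u^3 + 22*u^2*v + 10*u*v^2 + 22*v^3) dv.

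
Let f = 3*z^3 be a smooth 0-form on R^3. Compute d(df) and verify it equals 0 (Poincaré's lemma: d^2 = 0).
d(df) = 0

Step 1: df = sum_i (∂f/∂x_i) dx_i = (0) dx + (0) dy + (9*z^2) dz.
Step 2: Apply d again. Using the 1-form formula, the coefficient of dx ∧ dy in d(df) is ∂^2 f/∂x ∂y - ∂^2 f/∂y ∂x = (0) - (0) = 0 (equality of mixed partials for smooth f).
Similarly for dx ∧ dz and dy ∧ dz — all coefficients vanish. So d(df) = 0.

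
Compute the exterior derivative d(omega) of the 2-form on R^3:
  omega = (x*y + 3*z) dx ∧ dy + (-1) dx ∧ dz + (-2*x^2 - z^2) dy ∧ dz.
d(omega) = (3 - 4*x) dx ∧ dy ∧ dz

For a 2-form omega = sum_{i<j} g_{ij} dx_i ∧ dx_j, the exterior derivative is
  d(omega) = sum_{i<j} d(g_{ij}) ∧ dx_i ∧ dx_j = sum_{i<j, k} (∂g_{ij}/∂x_k) dx_k ∧ dx_i ∧ dx_j.
Expand each term, using dx_k ∧ dx_i ∧ dx_j = sgn(permutation) dx_{(a)} ∧ dx_{(b)} ∧ dx_{(c)} with (a < b < c) sorted:
  d(x*y + 3*z) includes (∂/∂z)(x*y + 3*z) dz = (3) dz, which multiplied by dx ∧ dy gives (3) dx ∧ dy ∧ dz
  d(-2*x^2 - z^2) includes (∂/∂x)(-2*x^2 - z^2) dx = (-4*x) dx, which multiplied by dy ∧ dz gives (-4*x) dx ∧ dy ∧ dz
Collecting like 3-forms: d(omega) = (3 - 4*x) dx ∧ dy ∧ dz.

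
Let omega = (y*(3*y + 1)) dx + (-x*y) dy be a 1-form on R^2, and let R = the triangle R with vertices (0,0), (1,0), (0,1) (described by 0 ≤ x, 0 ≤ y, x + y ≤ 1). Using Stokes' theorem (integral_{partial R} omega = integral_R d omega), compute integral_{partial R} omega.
integral_(partial R) omega = -5/3

Stokes: integral_partial_R omega = integral_R d omega with d omega = (∂Q/∂x - ∂P/∂y) dx ∧ dy.
  ∂Q/∂x = -y
  ∂P/∂y = 6*y + 1
  integrand = ∂Q/∂x - ∂P/∂y = -7*y - 1.
Integrating over R: integral_0^1 integral_0^{1-x} (-7*y - 1) dy dx = -5/3.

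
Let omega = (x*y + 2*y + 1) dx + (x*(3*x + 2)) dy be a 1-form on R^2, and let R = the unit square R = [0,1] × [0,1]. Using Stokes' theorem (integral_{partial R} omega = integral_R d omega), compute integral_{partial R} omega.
integral_(partial R) omega = 5/2

Stokes: integral_partial_R omega = integral_R d omega with d omega = (∂Q/∂x - ∂P/∂y) dx ∧ dy.
  ∂Q/∂x = 6*x + 2
  ∂P/∂y = x + 2
  integrand = ∂Q/∂x - ∂P/∂y = 5*x.
Integrating over R: integral_0^1 integral_0^1 (5*x) dx dy = 5/2.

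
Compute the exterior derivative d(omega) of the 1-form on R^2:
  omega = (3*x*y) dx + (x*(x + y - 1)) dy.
d(omega) = (-x + y - 1) dx ∧ dy

For a 1-form omega = sum_i f_i dx_i, the exterior derivative is
  d(omega) = sum_{i < j} (∂f_j/∂x_i - ∂f_i/∂x_j) dx_i ∧ dx_j.
  coefficient of dx ∧ dy: ∂f_2/∂x - ∂f_1/∂y = ∂(x*(x + y - 1))/∂x - ∂(3*x*y)/∂y = -x + y - 1
Assembling: d(omega) = (-x + y - 1) dx ∧ dy.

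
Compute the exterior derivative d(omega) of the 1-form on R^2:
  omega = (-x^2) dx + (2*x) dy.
d(omega) = (2) dx ∧ dy

For a 1-form omega = sum_i f_i dx_i, the exterior derivative is
  d(omega) = sum_{i < j} (∂f_j/∂x_i - ∂f_i/∂x_j) dx_i ∧ dx_j.
  coefficient of dx ∧ dy: ∂f_2/∂x - ∂f_1/∂y = ∂(2*x)/∂x - ∂(-x^2)/∂y = 2
Assembling: d(omega) = (2) dx ∧ dy.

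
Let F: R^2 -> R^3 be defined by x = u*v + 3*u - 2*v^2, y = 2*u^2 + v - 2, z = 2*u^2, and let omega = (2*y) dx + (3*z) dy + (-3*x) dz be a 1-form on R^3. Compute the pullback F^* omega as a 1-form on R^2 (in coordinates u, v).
F^* omega = (24*u^3 - 8*u^2*v - 24*u^2 + 24*u*v^2 + 2*v^2 + 2*v - 12) du + (4*u^3 - 16*u^2*v + 6*u^2 + 2*u*v - 4*u - 8*v^2 + 16*v) dv

Using F^*(f dg) = (f ∘ F) d(g ∘ F), substitute each coordinate x_i by F_i(u, v) in f_i, and replace dx_i by d F_i = (∂F_i/∂u) du + (∂F_i/∂v) dv.
  For the x component: f_1(F) = 4*u^2 + 2*v - 4; d F_1 = (v + 3) du + (u - 4*v) dv
  For the y component: f_2(F) = 6*u^2; d F_2 = (4*u) du + (1) dv
  For the z component: f_3(F) = -3*u*v - 9*u + 6*v^2; d F_3 = (4*u) du + (0) dv
Combining and collecting du, dv coefficients:
  coeff of du: 24*u^3 - 8*u^2*v - 24*u^2 + 24*u*v^2 + 2*v^2 + 2*v - 12
  coeff of dv: 4*u^3 - 16*u^2*v + 6*u^2 + 2*u*v - 4*u - 8*v^2 + 16*v
F^* omega = (24*u^3 - 8*u^2*v - 24*u^2 + 24*u*v^2 + 2*v^2 + 2*v - 12) du + (4*u^3 - 16*u^2*v + 6*u^2 + 2*u*v - 4*u - 8*v^2 + 16*v) dv.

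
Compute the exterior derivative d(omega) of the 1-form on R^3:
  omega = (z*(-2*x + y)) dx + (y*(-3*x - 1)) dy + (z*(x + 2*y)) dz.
d(omega) = (-3*y - z) dx ∧ dy + (2*x - y + z) dx ∧ dz + (2*z) dy ∧ dz

For a 1-form omega = sum_i f_i dx_i, the exterior derivative is
  d(omega) = sum_{i < j} (∂f_j/∂x_i - ∂f_i/∂x_j) dx_i ∧ dx_j.
  coefficient of dx ∧ dy: ∂f_2/∂x - ∂f_1/∂y = ∂(y*(-3*x - 1))/∂x - ∂(z*(-2*x + y))/∂y = -3*y - z
  coefficient of dx ∧ dz: ∂f_3/∂x - ∂f_1/∂z = ∂(z*(x + 2*y))/∂x - ∂(z*(-2*x + y))/∂z = 2*x - y + z
  coefficient of dy ∧ dz: ∂f_3/∂y - ∂f_2/∂z = ∂(z*(x + 2*y))/∂y - ∂(y*(-3*x - 1))/∂z = 2*z
Assembling: d(omega) = (-3*y - z) dx ∧ dy + (2*x - y + z) dx ∧ dz + (2*z) dy ∧ dz.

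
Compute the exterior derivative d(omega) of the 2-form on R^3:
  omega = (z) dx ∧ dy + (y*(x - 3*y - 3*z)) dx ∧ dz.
d(omega) = (-x + 6*y + 3*z + 1) dx ∧ dy ∧ dz

For a 2-form omega = sum_{i<j} g_{ij} dx_i ∧ dx_j, the exterior derivative is
  d(omega) = sum_{i<j} d(g_{ij}) ∧ dx_i ∧ dx_j = sum_{i<j, k} (∂g_{ij}/∂x_k) dx_k ∧ dx_i ∧ dx_j.
Expand each term, using dx_k ∧ dx_i ∧ dx_j = sgn(permutation) dx_{(a)} ∧ dx_{(b)} ∧ dx_{(c)} with (a < b < c) sorted:
  d(z) includes (∂/∂z)(z) dz = (1) dz, which multiplied by dx ∧ dy gives (1) dx ∧ dy ∧ dz
  d(y*(x - 3*y - 3*z)) includes (∂/∂y)(y*(x - 3*y - 3*z)) dy = (x - 6*y - 3*z) dy, which multiplied by dx ∧ dz gives (-x + 6*y + 3*z) dx ∧ dy ∧ dz
Collecting like 3-forms: d(omega) = (-x + 6*y + 3*z + 1) dx ∧ dy ∧ dz.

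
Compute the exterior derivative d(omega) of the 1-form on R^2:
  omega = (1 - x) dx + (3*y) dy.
d(omega) = 0

For a 1-form omega = sum_i f_i dx_i, the exterior derivative is
  d(omega) = sum_{i < j} (∂f_j/∂x_i - ∂f_i/∂x_j) dx_i ∧ dx_j.

Assembling: d(omega) = 0.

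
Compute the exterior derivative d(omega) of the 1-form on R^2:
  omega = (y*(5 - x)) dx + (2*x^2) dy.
d(omega) = (5*x - 5) dx ∧ dy

For a 1-form omega = sum_i f_i dx_i, the exterior derivative is
  d(omega) = sum_{i < j} (∂f_j/∂x_i - ∂f_i/∂x_j) dx_i ∧ dx_j.
  coefficient of dx ∧ dy: ∂f_2/∂x - ∂f_1/∂y = ∂(2*x^2)/∂x - ∂(y*(5 - x))/∂y = 5*x - 5
Assembling: d(omega) = (5*x - 5) dx ∧ dy.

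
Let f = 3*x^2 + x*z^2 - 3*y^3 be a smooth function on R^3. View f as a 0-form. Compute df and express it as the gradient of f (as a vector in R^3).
df = (6*x + z^2) dx + (-9*y^2) dy + (2*x*z) dz; grad f = (6*x + z^2, -9*y^2, 2*x*z)

For a 0-form f, d f = (∂f/∂x) dx + (∂f/∂y) dy + (∂f/∂z) dz. The components of the vector representation are exactly the entries of grad f in Cartesian coordinates:
  ∂f/∂x = 6*x + z^2
  ∂f/∂y = -9*y^2
  ∂f/∂z = 2*x*z.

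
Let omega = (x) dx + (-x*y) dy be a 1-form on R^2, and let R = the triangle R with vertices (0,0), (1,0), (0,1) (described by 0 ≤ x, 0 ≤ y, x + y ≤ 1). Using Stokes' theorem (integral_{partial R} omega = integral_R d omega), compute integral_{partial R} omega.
integral_(partial R) omega = -1/6

Stokes: integral_partial_R omega = integral_R d omega with d omega = (∂Q/∂x - ∂P/∂y) dx ∧ dy.
  ∂Q/∂x = -y
  ∂P/∂y = 0
  integrand = ∂Q/∂x - ∂P/∂y = -y.
Integrating over R: integral_0^1 integral_0^{1-x} (-y) dy dx = -1/6.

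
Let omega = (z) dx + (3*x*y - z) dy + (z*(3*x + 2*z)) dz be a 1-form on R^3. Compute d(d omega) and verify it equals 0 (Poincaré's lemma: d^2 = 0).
d(d omega) = 0

Step 1: d omega = sum_{i<j} (∂f_j/∂x_i - ∂f_i/∂x_j) dx_i ∧ dx_j:
  coeff of dx ∧ dy: 3*y
  coeff of dx ∧ dz: 3*z - 1
  coeff of dy ∧ dz: 1
Step 2: Apply d again to each 2-form coefficient. The only possible 3-form in R^3 is dx ∧ dy ∧ dz, with coefficient
  ∂(coeff of dy∧dz)/∂x - ∂(coeff of dx∧dz)/∂y + ∂(coeff of dx∧dy)/∂z
  = ∂/∂x (1) - ∂/∂y (3*z - 1) + ∂/∂z (3*y).
Each of these terms simplifies to sums of mixed partials that cancel in pairs. The result is 0 (by equality of mixed partials for smooth functions — Schwarz / Clairaut).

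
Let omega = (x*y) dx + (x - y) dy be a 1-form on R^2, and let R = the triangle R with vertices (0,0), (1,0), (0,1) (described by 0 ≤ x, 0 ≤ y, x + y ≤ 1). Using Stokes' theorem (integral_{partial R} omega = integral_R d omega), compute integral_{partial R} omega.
integral_(partial R) omega = 1/3

Stokes: integral_partial_R omega = integral_R d omega with d omega = (∂Q/∂x - ∂P/∂y) dx ∧ dy.
  ∂Q/∂x = 1
  ∂P/∂y = x
  integrand = ∂Q/∂x - ∂P/∂y = 1 - x.
Integrating over R: integral_0^1 integral_0^{1-x} (1 - x) dy dx = 1/3.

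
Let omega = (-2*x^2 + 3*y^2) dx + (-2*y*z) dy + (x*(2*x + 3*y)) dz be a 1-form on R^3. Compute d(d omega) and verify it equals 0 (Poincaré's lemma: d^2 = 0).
d(d omega) = 0

Step 1: d omega = sum_{i<j} (∂f_j/∂x_i - ∂f_i/∂x_j) dx_i ∧ dx_j:
  coeff of dx ∧ dy: -6*y
  coeff of dx ∧ dz: 4*x + 3*y
  coeff of dy ∧ dz: 3*x + 2*y
Step 2: Apply d again to each 2-form coefficient. The only possible 3-form in R^3 is dx ∧ dy ∧ dz, with coefficient
  ∂(coeff of dy∧dz)/∂x - ∂(coeff of dx∧dz)/∂y + ∂(coeff of dx∧dy)/∂z
  = ∂/∂x (3*x + 2*y) - ∂/∂y (4*x + 3*y) + ∂/∂z (-6*y).
Each of these terms simplifies to sums of mixed partials that cancel in pairs. The result is 0 (by equality of mixed partials for smooth functions — Schwarz / Clairaut).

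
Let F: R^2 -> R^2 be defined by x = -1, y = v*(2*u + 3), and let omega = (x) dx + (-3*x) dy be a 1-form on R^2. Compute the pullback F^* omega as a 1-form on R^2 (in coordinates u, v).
F^* omega = (6*v) du + (6*u + 9) dv

Using F^*(f dg) = (f ∘ F) d(g ∘ F), substitute each coordinate x_i by F_i(u, v) in f_i, and replace dx_i by d F_i = (∂F_i/∂u) du + (∂F_i/∂v) dv.
  For the x component: f_1(F) = -1; d F_1 = (0) du + (0) dv
  For the y component: f_2(F) = 3; d F_2 = (2*v) du + (2*u + 3) dv
Combining and collecting du, dv coefficients:
  coeff of du: 6*v
  coeff of dv: 6*u + 9
F^* omega = (6*v) du + (6*u + 9) dv.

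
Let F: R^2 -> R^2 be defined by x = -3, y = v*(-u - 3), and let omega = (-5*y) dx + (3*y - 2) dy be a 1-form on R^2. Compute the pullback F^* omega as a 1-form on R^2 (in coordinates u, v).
F^* omega = (v*(3*u*v + 9*v + 2)) du + (3*u^2*v + 18*u*v + 2*u + 27*v + 6) dv

Using F^*(f dg) = (f ∘ F) d(g ∘ F), substitute each coordinate x_i by F_i(u, v) in f_i, and replace dx_i by d F_i = (∂F_i/∂u) du + (∂F_i/∂v) dv.
  For the x component: f_1(F) = 5*v*(u + 3); d F_1 = (0) du + (0) dv
  For the y component: f_2(F) = -3*u*v - 9*v - 2; d F_2 = (-v) du + (-u - 3) dv
Combining and collecting du, dv coefficients:
  coeff of du: v*(3*u*v + 9*v + 2)
  coeff of dv: 3*u^2*v + 18*u*v + 2*u + 27*v + 6
F^* omega = (v*(3*u*v + 9*v + 2)) du + (3*u^2*v + 18*u*v + 2*u + 27*v + 6) dv.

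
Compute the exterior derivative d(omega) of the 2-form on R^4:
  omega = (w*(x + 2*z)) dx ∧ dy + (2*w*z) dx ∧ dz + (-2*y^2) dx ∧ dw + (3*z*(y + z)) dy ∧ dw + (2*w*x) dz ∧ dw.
d(omega) = (2*w) dx ∧ dy ∧ dz + (x + 4*y + 2*z) dx ∧ dy ∧ dw + (2*w + 2*z) dx ∧ dz ∧ dw + (-3*y - 6*z) dy ∧ dz ∧ dw

For a 2-form omega = sum_{i<j} g_{ij} dx_i ∧ dx_j, the exterior derivative is
  d(omega) = sum_{i<j} d(g_{ij}) ∧ dx_i ∧ dx_j = sum_{i<j, k} (∂g_{ij}/∂x_k) dx_k ∧ dx_i ∧ dx_j.
Expand each term, using dx_k ∧ dx_i ∧ dx_j = sgn(permutation) dx_{(a)} ∧ dx_{(b)} ∧ dx_{(c)} with (a < b < c) sorted:
  d(w*(x + 2*z)) includes (∂/∂z)(w*(x + 2*z)) dz = (2*w) dz, which multiplied by dx ∧ dy gives (2*w) dx ∧ dy ∧ dz
  d(w*(x + 2*z)) includes (∂/∂w)(w*(x + 2*z)) dw = (x + 2*z) dw, which multiplied by dx ∧ dy gives (x + 2*z) dx ∧ dy ∧ dw
  d(2*w*z) includes (∂/∂w)(2*w*z) dw = (2*z) dw, which multiplied by dx ∧ dz gives (2*z) dx ∧ dz ∧ dw
  d(-2*y^2) includes (∂/∂y)(-2*y^2) dy = (-4*y) dy, which multiplied by dx ∧ dw gives (4*y) dx ∧ dy ∧ dw
  d(3*z*(y + z)) includes (∂/∂z)(3*z*(y + z)) dz = (3*y + 6*z) dz, which multiplied by dy ∧ dw gives (-3*y - 6*z) dy ∧ dz ∧ dw
  d(2*w*x) includes (∂/∂x)(2*w*x) dx = (2*w) dx, which multiplied by dz ∧ dw gives (2*w) dx ∧ dz ∧ dw
Collecting like 3-forms: d(omega) = (2*w) dx ∧ dy ∧ dz + (x + 4*y + 2*z) dx ∧ dy ∧ dw + (2*w + 2*z) dx ∧ dz ∧ dw + (-3*y - 6*z) dy ∧ dz ∧ dw.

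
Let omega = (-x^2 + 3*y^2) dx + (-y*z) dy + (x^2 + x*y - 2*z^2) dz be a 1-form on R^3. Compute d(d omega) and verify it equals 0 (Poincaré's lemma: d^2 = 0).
d(d omega) = 0

Step 1: d omega = sum_{i<j} (∂f_j/∂x_i - ∂f_i/∂x_j) dx_i ∧ dx_j:
  coeff of dx ∧ dy: -6*y
  coeff of dx ∧ dz: 2*x + y
  coeff of dy ∧ dz: x + y
Step 2: Apply d again to each 2-form coefficient. The only possible 3-form in R^3 is dx ∧ dy ∧ dz, with coefficient
  ∂(coeff of dy∧dz)/∂x - ∂(coeff of dx∧dz)/∂y + ∂(coeff of dx∧dy)/∂z
  = ∂/∂x (x + y) - ∂/∂y (2*x + y) + ∂/∂z (-6*y).
Each of these terms simplifies to sums of mixed partials that cancel in pairs. The result is 0 (by equality of mixed partials for smooth functions — Schwarz / Clairaut).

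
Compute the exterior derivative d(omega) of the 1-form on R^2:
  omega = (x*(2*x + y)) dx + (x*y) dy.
d(omega) = (-x + y) dx ∧ dy

For a 1-form omega = sum_i f_i dx_i, the exterior derivative is
  d(omega) = sum_{i < j} (∂f_j/∂x_i - ∂f_i/∂x_j) dx_i ∧ dx_j.
  coefficient of dx ∧ dy: ∂f_2/∂x - ∂f_1/∂y = ∂(x*y)/∂x - ∂(x*(2*x + y))/∂y = -x + y
Assembling: d(omega) = (-x + y) dx ∧ dy.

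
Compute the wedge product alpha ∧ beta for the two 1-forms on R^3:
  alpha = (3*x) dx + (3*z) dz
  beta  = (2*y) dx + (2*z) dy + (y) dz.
alpha ∧ beta = (6*x*z) dx ∧ dy + (3*y*(x - 2*z)) dx ∧ dz + (-6*z^2) dy ∧ dz

Distribute the wedge, using dx_i ∧ dx_j = -dx_j ∧ dx_i and dx_i ∧ dx_i = 0. For each pair (i, j) with i < j, the coefficient of dx_i ∧ dx_j in alpha ∧ beta is (alpha_i * beta_j - alpha_j * beta_i). Collecting: alpha ∧ beta = (6*x*z) dx ∧ dy + (3*y*(x - 2*z)) dx ∧ dz + (-6*z^2) dy ∧ dz.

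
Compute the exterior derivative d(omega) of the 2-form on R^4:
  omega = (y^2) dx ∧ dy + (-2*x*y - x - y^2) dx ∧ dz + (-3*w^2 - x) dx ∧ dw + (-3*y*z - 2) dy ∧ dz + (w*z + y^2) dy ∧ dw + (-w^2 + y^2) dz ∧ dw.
d(omega) = (2*x + 2*y) dx ∧ dy ∧ dz + (-w + 2*y) dy ∧ dz ∧ dw

For a 2-form omega = sum_{i<j} g_{ij} dx_i ∧ dx_j, the exterior derivative is
  d(omega) = sum_{i<j} d(g_{ij}) ∧ dx_i ∧ dx_j = sum_{i<j, k} (∂g_{ij}/∂x_k) dx_k ∧ dx_i ∧ dx_j.
Expand each term, using dx_k ∧ dx_i ∧ dx_j = sgn(permutation) dx_{(a)} ∧ dx_{(b)} ∧ dx_{(c)} with (a < b < c) sorted:
  d(-2*x*y - x - y^2) includes (∂/∂y)(-2*x*y - x - y^2) dy = (-2*x - 2*y) dy, which multiplied by dx ∧ dz gives (2*x + 2*y) dx ∧ dy ∧ dz
  d(w*z + y^2) includes (∂/∂z)(w*z + y^2) dz = (w) dz, which multiplied by dy ∧ dw gives (-w) dy ∧ dz ∧ dw
  d(-w^2 + y^2) includes (∂/∂y)(-w^2 + y^2) dy = (2*y) dy, which multiplied by dz ∧ dw gives (2*y) dy ∧ dz ∧ dw
Collecting like 3-forms: d(omega) = (2*x + 2*y) dx ∧ dy ∧ dz + (-w + 2*y) dy ∧ dz ∧ dw.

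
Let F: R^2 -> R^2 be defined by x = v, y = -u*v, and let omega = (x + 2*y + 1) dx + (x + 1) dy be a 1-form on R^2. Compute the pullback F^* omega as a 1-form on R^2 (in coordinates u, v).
F^* omega = (v*(-v - 1)) du + (-3*u*v - u + v + 1) dv

Using F^*(f dg) = (f ∘ F) d(g ∘ F), substitute each coordinate x_i by F_i(u, v) in f_i, and replace dx_i by d F_i = (∂F_i/∂u) du + (∂F_i/∂v) dv.
  For the x component: f_1(F) = -2*u*v + v + 1; d F_1 = (0) du + (1) dv
  For the y component: f_2(F) = v + 1; d F_2 = (-v) du + (-u) dv
Combining and collecting du, dv coefficients:
  coeff of du: v*(-v - 1)
  coeff of dv: -3*u*v - u + v + 1
F^* omega = (v*(-v - 1)) du + (-3*u*v - u + v + 1) dv.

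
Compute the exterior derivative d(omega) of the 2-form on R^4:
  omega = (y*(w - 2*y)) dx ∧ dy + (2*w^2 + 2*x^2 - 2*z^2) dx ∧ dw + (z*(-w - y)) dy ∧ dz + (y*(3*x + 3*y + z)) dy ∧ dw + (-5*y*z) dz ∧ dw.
d(omega) = (4*y) dx ∧ dy ∧ dw + (4*z) dx ∧ dz ∧ dw + (-y - 6*z) dy ∧ dz ∧ dw

For a 2-form omega = sum_{i<j} g_{ij} dx_i ∧ dx_j, the exterior derivative is
  d(omega) = sum_{i<j} d(g_{ij}) ∧ dx_i ∧ dx_j = sum_{i<j, k} (∂g_{ij}/∂x_k) dx_k ∧ dx_i ∧ dx_j.
Expand each term, using dx_k ∧ dx_i ∧ dx_j = sgn(permutation) dx_{(a)} ∧ dx_{(b)} ∧ dx_{(c)} with (a < b < c) sorted:
  d(y*(w - 2*y)) includes (∂/∂w)(y*(w - 2*y)) dw = (y) dw, which multiplied by dx ∧ dy gives (y) dx ∧ dy ∧ dw
  d(2*w^2 + 2*x^2 - 2*z^2) includes (∂/∂z)(2*w^2 + 2*x^2 - 2*z^2) dz = (-4*z) dz, which multiplied by dx ∧ dw gives (4*z) dx ∧ dz ∧ dw
  d(z*(-w - y)) includes (∂/∂w)(z*(-w - y)) dw = (-z) dw, which multiplied by dy ∧ dz gives (-z) dy ∧ dz ∧ dw
  d(y*(3*x + 3*y + z)) includes (∂/∂x)(y*(3*x + 3*y + z)) dx = (3*y) dx, which multiplied by dy ∧ dw gives (3*y) dx ∧ dy ∧ dw
  d(y*(3*x + 3*y + z)) includes (∂/∂z)(y*(3*x + 3*y + z)) dz = (y) dz, which multiplied by dy ∧ dw gives (-y) dy ∧ dz ∧ dw
  d(-5*y*z) includes (∂/∂y)(-5*y*z) dy = (-5*z) dy, which multiplied by dz ∧ dw gives (-5*z) dy ∧ dz ∧ dw
Collecting like 3-forms: d(omega) = (4*y) dx ∧ dy ∧ dw + (4*z) dx ∧ dz ∧ dw + (-y - 6*z) dy ∧ dz ∧ dw.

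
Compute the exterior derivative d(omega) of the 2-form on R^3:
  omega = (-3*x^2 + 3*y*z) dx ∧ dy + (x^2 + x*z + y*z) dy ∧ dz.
d(omega) = (2*x + 3*y + z) dx ∧ dy ∧ dz

For a 2-form omega = sum_{i<j} g_{ij} dx_i ∧ dx_j, the exterior derivative is
  d(omega) = sum_{i<j} d(g_{ij}) ∧ dx_i ∧ dx_j = sum_{i<j, k} (∂g_{ij}/∂x_k) dx_k ∧ dx_i ∧ dx_j.
Expand each term, using dx_k ∧ dx_i ∧ dx_j = sgn(permutation) dx_{(a)} ∧ dx_{(b)} ∧ dx_{(c)} with (a < b < c) sorted:
  d(-3*x^2 + 3*y*z) includes (∂/∂z)(-3*x^2 + 3*y*z) dz = (3*y) dz, which multiplied by dx ∧ dy gives (3*y) dx ∧ dy ∧ dz
  d(x^2 + x*z + y*z) includes (∂/∂x)(x^2 + x*z + y*z) dx = (2*x + z) dx, which multiplied by dy ∧ dz gives (2*x + z) dx ∧ dy ∧ dz
Collecting like 3-forms: d(omega) = (2*x + 3*y + z) dx ∧ dy ∧ dz.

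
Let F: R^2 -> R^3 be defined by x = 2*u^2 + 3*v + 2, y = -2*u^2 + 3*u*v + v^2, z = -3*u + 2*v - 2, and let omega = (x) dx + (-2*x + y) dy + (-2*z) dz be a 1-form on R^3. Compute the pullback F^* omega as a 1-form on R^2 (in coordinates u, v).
F^* omega = (32*u^3 - 30*u^2*v + 5*u*v^2 + 36*u*v + 6*u + 3*v^3 - 18*v^2 - 12) du + (-18*u^3 - 3*u^2*v + 6*u^2 + 9*u*v^2 - 18*u*v + 2*v^3 - 12*v^2 - 7*v + 14) dv

Using F^*(f dg) = (f ∘ F) d(g ∘ F), substitute each coordinate x_i by F_i(u, v) in f_i, and replace dx_i by d F_i = (∂F_i/∂u) du + (∂F_i/∂v) dv.
  For the x component: f_1(F) = 2*u^2 + 3*v + 2; d F_1 = (4*u) du + (3) dv
  For the y component: f_2(F) = -6*u^2 + 3*u*v + v^2 - 6*v - 4; d F_2 = (-4*u + 3*v) du + (3*u + 2*v) dv
  For the z component: f_3(F) = 6*u - 4*v + 4; d F_3 = (-3) du + (2) dv
Combining and collecting du, dv coefficients:
  coeff of du: 32*u^3 - 30*u^2*v + 5*u*v^2 + 36*u*v + 6*u + 3*v^3 - 18*v^2 - 12
  coeff of dv: -18*u^3 - 3*u^2*v + 6*u^2 + 9*u*v^2 - 18*u*v + 2*v^3 - 12*v^2 - 7*v + 14
F^* omega = (32*u^3 - 30*u^2*v + 5*u*v^2 + 36*u*v + 6*u + 3*v^3 - 18*v^2 - 12) du + (-18*u^3 - 3*u^2*v + 6*u^2 + 9*u*v^2 - 18*u*v + 2*v^3 - 12*v^2 - 7*v + 14) dv.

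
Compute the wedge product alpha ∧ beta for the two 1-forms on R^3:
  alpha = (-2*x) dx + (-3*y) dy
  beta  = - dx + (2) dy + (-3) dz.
alpha ∧ beta = (-4*x - 3*y) dx ∧ dy + (6*x) dx ∧ dz + (9*y) dy ∧ dz

Distribute the wedge, using dx_i ∧ dx_j = -dx_j ∧ dx_i and dx_i ∧ dx_i = 0. For each pair (i, j) with i < j, the coefficient of dx_i ∧ dx_j in alpha ∧ beta is (alpha_i * beta_j - alpha_j * beta_i). Collecting: alpha ∧ beta = (-4*x - 3*y) dx ∧ dy + (6*x) dx ∧ dz + (9*y) dy ∧ dz.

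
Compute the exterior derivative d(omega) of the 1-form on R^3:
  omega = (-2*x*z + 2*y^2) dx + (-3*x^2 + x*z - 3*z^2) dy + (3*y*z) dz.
d(omega) = (-6*x - 4*y + z) dx ∧ dy + (2*x) dx ∧ dz + (-x + 9*z) dy ∧ dz

For a 1-form omega = sum_i f_i dx_i, the exterior derivative is
  d(omega) = sum_{i < j} (∂f_j/∂x_i - ∂f_i/∂x_j) dx_i ∧ dx_j.
  coefficient of dx ∧ dy: ∂f_2/∂x - ∂f_1/∂y = ∂(-3*x^2 + x*z - 3*z^2)/∂x - ∂(-2*x*z + 2*y^2)/∂y = -6*x - 4*y + z
  coefficient of dx ∧ dz: ∂f_3/∂x - ∂f_1/∂z = ∂(3*y*z)/∂x - ∂(-2*x*z + 2*y^2)/∂z = 2*x
  coefficient of dy ∧ dz: ∂f_3/∂y - ∂f_2/∂z = ∂(3*y*z)/∂y - ∂(-3*x^2 + x*z - 3*z^2)/∂z = -x + 9*z
Assembling: d(omega) = (-6*x - 4*y + z) dx ∧ dy + (2*x) dx ∧ dz + (-x + 9*z) dy ∧ dz.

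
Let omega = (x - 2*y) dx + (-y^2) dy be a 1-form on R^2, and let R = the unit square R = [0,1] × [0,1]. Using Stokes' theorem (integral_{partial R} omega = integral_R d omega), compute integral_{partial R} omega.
integral_(partial R) omega = 2

Stokes: integral_partial_R omega = integral_R d omega with d omega = (∂Q/∂x - ∂P/∂y) dx ∧ dy.
  ∂Q/∂x = 0
  ∂P/∂y = -2
  integrand = ∂Q/∂x - ∂P/∂y = 2.
Integrating over R: integral_0^1 integral_0^1 (2) dx dy = 2.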